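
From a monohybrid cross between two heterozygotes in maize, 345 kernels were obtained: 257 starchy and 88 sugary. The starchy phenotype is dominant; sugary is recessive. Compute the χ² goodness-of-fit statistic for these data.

For a monohybrid cross between heterozygotes with complete dominance, the expected phenotypic ratio is 3:1.
Under the 3:1 hypothesis (Σ ratio = 4, N = 345):
  starchy: 345 × 3/4 = 258.75
  sugary: 345 × 1/4 = 86.25
χ² = Σ (O − E)² / E
  starchy: (257 − 258.75)² / 258.75 = 0.0118
  sugary: (88 − 86.25)² / 86.25 = 0.0355
χ² = 0.0118 + 0.0355 = 0.0473 ≈ 0.047

0.047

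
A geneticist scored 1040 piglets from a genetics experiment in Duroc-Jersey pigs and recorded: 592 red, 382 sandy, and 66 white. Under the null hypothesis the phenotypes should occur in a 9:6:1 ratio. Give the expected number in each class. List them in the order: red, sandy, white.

585, 390, 65

The 9:6:1 ratio has 16 parts, so with N = 1040 the expected counts are:
  red: 1040 × 9/16 = 585
  sandy: 1040 × 6/16 = 390
  white: 1040 × 1/16 = 65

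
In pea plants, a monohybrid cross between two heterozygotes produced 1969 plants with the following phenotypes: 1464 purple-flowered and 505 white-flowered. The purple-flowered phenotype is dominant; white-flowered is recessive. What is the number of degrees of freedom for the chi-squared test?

1

For a monohybrid cross between heterozygotes with complete dominance, the expected phenotypic ratio is 3:1.
A goodness-of-fit test with 2 phenotype classes has df = 2 − 1 = 1.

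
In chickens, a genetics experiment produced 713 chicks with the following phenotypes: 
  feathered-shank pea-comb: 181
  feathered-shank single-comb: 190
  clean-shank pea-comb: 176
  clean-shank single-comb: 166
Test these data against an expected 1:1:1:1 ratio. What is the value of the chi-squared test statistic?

1.687

Expected counts for N = 713 under a 1:1:1:1 ratio (total parts = 4):
  feathered-shank pea-comb: 713 × 1/4 = 178.25
  feathered-shank single-comb: 713 × 1/4 = 178.25
  clean-shank pea-comb: 713 × 1/4 = 178.25
  clean-shank single-comb: 713 × 1/4 = 178.25
χ² = Σ (O − E)² / E
  feathered-shank pea-comb: (181 − 178.25)² / 178.25 = 0.0424
  feathered-shank single-comb: (190 − 178.25)² / 178.25 = 0.7745
  clean-shank pea-comb: (176 − 178.25)² / 178.25 = 0.0284
  clean-shank single-comb: (166 − 178.25)² / 178.25 = 0.8419
χ² = 0.0424 + 0.7745 + 0.0284 + 0.8419 = 1.6872 ≈ 1.687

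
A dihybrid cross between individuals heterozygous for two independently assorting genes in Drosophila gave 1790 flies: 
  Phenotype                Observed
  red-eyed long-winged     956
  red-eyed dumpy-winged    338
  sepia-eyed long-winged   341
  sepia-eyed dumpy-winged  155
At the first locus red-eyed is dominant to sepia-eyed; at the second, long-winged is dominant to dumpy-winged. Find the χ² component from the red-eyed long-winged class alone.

2.571

A dihybrid F₂ with independent assortment and complete dominance at both loci gives a 9:3:3:1 phenotypic ratio.
The 9:3:3:1 ratio has 16 parts, so with N = 1790 the expected counts are:
  red-eyed long-winged: 1790 × 9/16 = 1006.875
  red-eyed dumpy-winged: 1790 × 3/16 = 335.625
  sepia-eyed long-winged: 1790 × 3/16 = 335.625
  sepia-eyed dumpy-winged: 1790 × 1/16 = 111.875
Contribution of red-eyed long-winged: (956 − 1006.875)² / 1006.875 = 2.5706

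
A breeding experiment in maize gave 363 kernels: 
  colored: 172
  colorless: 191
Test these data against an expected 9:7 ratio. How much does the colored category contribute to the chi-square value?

Expected counts for N = 363 under a 9:7 ratio (total parts = 16):
  colored: 363 × 9/16 = 204.1875
  colorless: 363 × 7/16 = 158.8125
Contribution of colored: (172 − 204.1875)² / 204.1875 = 5.0739

5.074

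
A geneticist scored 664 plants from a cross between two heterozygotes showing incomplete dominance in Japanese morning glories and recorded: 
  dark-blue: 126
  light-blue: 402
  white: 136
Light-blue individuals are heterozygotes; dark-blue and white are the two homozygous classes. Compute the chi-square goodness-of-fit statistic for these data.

With incomplete dominance, a heterozygote × heterozygote cross gives a 1:2:1 phenotypic ratio.
Expected counts for N = 664 under a 1:2:1 ratio (total parts = 4):
  dark-blue: 664 × 1/4 = 166
  light-blue: 664 × 2/4 = 332
  white: 664 × 1/4 = 166
χ² = Σ (O − E)² / E
  dark-blue: (126 − 166)² / 166 = 9.6386
  light-blue: (402 − 332)² / 332 = 14.7590
  white: (136 − 166)² / 166 = 5.4217
χ² = 9.6386 + 14.7590 + 5.4217 = 29.8193 ≈ 29.819

29.819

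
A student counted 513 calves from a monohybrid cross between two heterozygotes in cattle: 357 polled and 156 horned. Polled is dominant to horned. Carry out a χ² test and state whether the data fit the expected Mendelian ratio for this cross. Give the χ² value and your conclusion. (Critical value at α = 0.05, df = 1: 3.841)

8.006; not consistent

For a monohybrid cross between heterozygotes with complete dominance, the expected phenotypic ratio is 3:1.
The 3:1 ratio has 4 parts, so with N = 513 the expected counts are:
  polled: 513 × 3/4 = 384.75
  horned: 513 × 1/4 = 128.25
χ² = Σ (O − E)² / E
  polled: (357 − 384.75)² / 384.75 = 2.0015
  horned: (156 − 128.25)² / 128.25 = 6.0044
χ² = 2.0015 + 6.0044 = 8.0059 ≈ 8.006
Degrees of freedom = 2 − 1 = 1; critical value at α = 0.05 is 3.841.
Since 8.006 > 3.841, we reject the null hypothesis — the data do not fit the 3:1 ratio.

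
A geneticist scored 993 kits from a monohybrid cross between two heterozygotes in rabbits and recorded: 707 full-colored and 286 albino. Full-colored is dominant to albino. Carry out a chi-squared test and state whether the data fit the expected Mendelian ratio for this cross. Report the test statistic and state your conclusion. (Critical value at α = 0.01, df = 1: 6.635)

7.654; not consistent

For a monohybrid cross between heterozygotes with complete dominance, the expected phenotypic ratio is 3:1.
Under the 3:1 hypothesis (Σ ratio = 4, N = 993):
  full-colored: 993 × 3/4 = 744.75
  albino: 993 × 1/4 = 248.25
χ² = Σ (O − E)² / E
  full-colored: (707 − 744.75)² / 744.75 = 1.9135
  albino: (286 − 248.25)² / 248.25 = 5.7404
χ² = 1.9135 + 5.7404 = 7.6539 ≈ 7.654
Degrees of freedom = 2 − 1 = 1; critical value at α = 0.01 is 6.635.
Since 7.654 > 6.635, we reject the null hypothesis — the data do not fit the 3:1 ratio.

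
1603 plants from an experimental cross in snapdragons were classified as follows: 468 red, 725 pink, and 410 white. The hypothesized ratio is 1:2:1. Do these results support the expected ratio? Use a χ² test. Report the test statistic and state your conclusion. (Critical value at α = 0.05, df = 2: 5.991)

Expected counts for N = 1603 under a 1:2:1 ratio (total parts = 4):
  red: 1603 × 1/4 = 400.75
  pink: 1603 × 2/4 = 801.5
  white: 1603 × 1/4 = 400.75
χ² = Σ (O − E)² / E
  red: (468 − 400.75)² / 400.75 = 11.2852
  pink: (725 − 801.5)² / 801.5 = 7.3016
  white: (410 − 400.75)² / 400.75 = 0.2135
χ² = 11.2852 + 7.3016 + 0.2135 = 18.8003 ≈ 18.800
Degrees of freedom = 3 − 1 = 2; critical value at α = 0.05 is 5.991.
Since 18.800 > 5.991, we reject the null hypothesis — the data do not fit the 1:2:1 ratio.

18.800; not consistent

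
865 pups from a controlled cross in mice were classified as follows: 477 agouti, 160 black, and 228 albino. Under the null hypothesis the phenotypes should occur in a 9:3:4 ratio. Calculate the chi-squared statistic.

0.856

Total ratio parts = 16. Expected numbers out of 865:
  agouti: 865 × 9/16 = 486.5625
  black: 865 × 3/16 = 162.1875
  albino: 865 × 4/16 = 216.25
χ² = Σ (O − E)² / E
  agouti: (477 − 486.5625)² / 486.5625 = 0.1879
  black: (160 − 162.1875)² / 162.1875 = 0.0295
  albino: (228 − 216.25)² / 216.25 = 0.6384
χ² = 0.1879 + 0.0295 + 0.6384 = 0.8558 ≈ 0.856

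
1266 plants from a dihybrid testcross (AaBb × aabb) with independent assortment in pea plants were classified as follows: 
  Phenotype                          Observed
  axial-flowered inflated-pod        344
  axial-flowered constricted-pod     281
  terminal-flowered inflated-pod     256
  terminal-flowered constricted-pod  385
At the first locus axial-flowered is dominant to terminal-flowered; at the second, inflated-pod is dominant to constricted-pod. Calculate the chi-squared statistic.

32.761

A dihybrid testcross with independent assortment gives a 1:1:1:1 ratio.
The 1:1:1:1 ratio has 4 parts, so with N = 1266 the expected counts are:
  axial-flowered inflated-pod: 1266 × 1/4 = 316.5
  axial-flowered constricted-pod: 1266 × 1/4 = 316.5
  terminal-flowered inflated-pod: 1266 × 1/4 = 316.5
  terminal-flowered constricted-pod: 1266 × 1/4 = 316.5
χ² = Σ (O − E)² / E
  axial-flowered inflated-pod: (344 − 316.5)² / 316.5 = 2.3894
  axial-flowered constricted-pod: (281 − 316.5)² / 316.5 = 3.9818
  terminal-flowered inflated-pod: (256 − 316.5)² / 316.5 = 11.5648
  terminal-flowered constricted-pod: (385 − 316.5)² / 316.5 = 14.8254
χ² = 2.3894 + 3.9818 + 11.5648 + 14.8254 = 32.7614 ≈ 32.761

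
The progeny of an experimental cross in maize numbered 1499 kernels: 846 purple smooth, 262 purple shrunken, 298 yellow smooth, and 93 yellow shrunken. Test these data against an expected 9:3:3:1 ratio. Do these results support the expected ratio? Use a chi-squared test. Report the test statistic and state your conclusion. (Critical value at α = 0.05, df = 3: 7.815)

2.328; consistent

The 9:3:3:1 ratio has 16 parts, so with N = 1499 the expected counts are:
  purple smooth: 1499 × 9/16 = 843.1875
  purple shrunken: 1499 × 3/16 = 281.0625
  yellow smooth: 1499 × 3/16 = 281.0625
  yellow shrunken: 1499 × 1/16 = 93.6875
χ² = Σ (O − E)² / E
  purple smooth: (846 − 843.1875)² / 843.1875 = 0.0094
  purple shrunken: (262 − 281.0625)² / 281.0625 = 1.2929
  yellow smooth: (298 − 281.0625)² / 281.0625 = 1.0207
  yellow shrunken: (93 − 93.6875)² / 93.6875 = 0.0050
χ² = 0.0094 + 1.2929 + 1.0207 + 0.0050 = 2.328
Degrees of freedom = 4 − 1 = 3; critical value at α = 0.05 is 7.815.
Since 2.328 < 7.815, we fail to reject the null hypothesis — the data are consistent with the 9:3:3:1 ratio.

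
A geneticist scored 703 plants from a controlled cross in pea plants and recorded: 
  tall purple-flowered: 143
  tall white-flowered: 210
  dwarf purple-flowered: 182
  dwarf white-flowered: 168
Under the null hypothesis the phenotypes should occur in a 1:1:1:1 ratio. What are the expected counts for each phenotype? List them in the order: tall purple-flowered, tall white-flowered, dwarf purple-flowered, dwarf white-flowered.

175.75, 175.75, 175.75, 175.75

The 1:1:1:1 ratio has 4 parts, so with N = 703 the expected counts are:
  tall purple-flowered: 703 × 1/4 = 175.75
  tall white-flowered: 703 × 1/4 = 175.75
  dwarf purple-flowered: 703 × 1/4 = 175.75
  dwarf white-flowered: 703 × 1/4 = 175.75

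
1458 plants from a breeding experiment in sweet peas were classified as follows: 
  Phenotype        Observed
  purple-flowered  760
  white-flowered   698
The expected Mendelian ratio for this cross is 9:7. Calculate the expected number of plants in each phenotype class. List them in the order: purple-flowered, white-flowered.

820.125, 637.875

Expected counts for N = 1458 under a 9:7 ratio (total parts = 16):
  purple-flowered: 1458 × 9/16 = 820.125
  white-flowered: 1458 × 7/16 = 637.875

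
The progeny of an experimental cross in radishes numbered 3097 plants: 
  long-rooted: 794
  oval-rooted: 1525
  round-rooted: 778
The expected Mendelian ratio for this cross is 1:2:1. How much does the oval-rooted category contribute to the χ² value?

0.357

Under the 1:2:1 hypothesis (Σ ratio = 4, N = 3097):
  long-rooted: 3097 × 1/4 = 774.25
  oval-rooted: 3097 × 2/4 = 1548.5
  round-rooted: 3097 × 1/4 = 774.25
Contribution of oval-rooted: (1525 − 1548.5)² / 1548.5 = 0.3566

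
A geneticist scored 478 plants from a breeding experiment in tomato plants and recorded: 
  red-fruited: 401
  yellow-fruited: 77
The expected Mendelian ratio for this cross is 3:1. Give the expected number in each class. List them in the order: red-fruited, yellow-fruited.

Under the 3:1 hypothesis (Σ ratio = 4, N = 478):
  red-fruited: 478 × 3/4 = 358.5
  yellow-fruited: 478 × 1/4 = 119.5

358.5, 119.5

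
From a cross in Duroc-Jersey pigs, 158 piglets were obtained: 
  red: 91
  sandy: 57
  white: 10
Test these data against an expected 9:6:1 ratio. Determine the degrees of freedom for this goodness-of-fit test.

A goodness-of-fit test with 3 phenotype classes has df = 3 − 1 = 2.

2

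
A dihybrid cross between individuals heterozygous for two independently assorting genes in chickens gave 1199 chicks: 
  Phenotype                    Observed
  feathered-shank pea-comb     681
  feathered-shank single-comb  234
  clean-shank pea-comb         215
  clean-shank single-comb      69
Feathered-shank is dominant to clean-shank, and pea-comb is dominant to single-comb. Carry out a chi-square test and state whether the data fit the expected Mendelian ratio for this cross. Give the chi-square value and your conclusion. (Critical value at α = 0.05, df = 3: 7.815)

1.338; consistent

A dihybrid F₂ with independent assortment and complete dominance at both loci gives a 9:3:3:1 phenotypic ratio.
Total ratio parts = 16. Expected numbers out of 1199:
  feathered-shank pea-comb: 1199 × 9/16 = 674.4375
  feathered-shank single-comb: 1199 × 3/16 = 224.8125
  clean-shank pea-comb: 1199 × 3/16 = 224.8125
  clean-shank single-comb: 1199 × 1/16 = 74.9375
χ² = Σ (O − E)² / E
  feathered-shank pea-comb: (681 − 674.4375)² / 674.4375 = 0.0639
  feathered-shank single-comb: (234 − 224.8125)² / 224.8125 = 0.3755
  clean-shank pea-comb: (215 − 224.8125)² / 224.8125 = 0.4283
  clean-shank single-comb: (69 − 74.9375)² / 74.9375 = 0.4704
χ² = 0.0639 + 0.3755 + 0.4283 + 0.4704 = 1.3381 ≈ 1.338
Degrees of freedom = 4 − 1 = 3; critical value at α = 0.05 is 7.815.
Since 1.338 < 7.815, we fail to reject the null hypothesis — the data are consistent with the 9:3:3:1 ratio.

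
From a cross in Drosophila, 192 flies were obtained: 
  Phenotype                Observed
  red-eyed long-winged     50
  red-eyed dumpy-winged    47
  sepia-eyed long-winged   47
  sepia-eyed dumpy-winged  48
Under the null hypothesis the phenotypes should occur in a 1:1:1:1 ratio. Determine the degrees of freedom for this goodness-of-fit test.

A goodness-of-fit test with 4 phenotype classes has df = 4 − 1 = 3.

3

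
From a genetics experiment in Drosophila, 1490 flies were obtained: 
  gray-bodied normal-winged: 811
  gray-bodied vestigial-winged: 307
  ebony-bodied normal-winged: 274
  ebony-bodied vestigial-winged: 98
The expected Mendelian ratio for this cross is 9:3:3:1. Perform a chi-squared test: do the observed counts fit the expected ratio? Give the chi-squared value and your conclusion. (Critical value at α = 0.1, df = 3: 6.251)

3.968; consistent

Under the 9:3:3:1 hypothesis (Σ ratio = 16, N = 1490):
  gray-bodied normal-winged: 1490 × 9/16 = 838.125
  gray-bodied vestigial-winged: 1490 × 3/16 = 279.375
  ebony-bodied normal-winged: 1490 × 3/16 = 279.375
  ebony-bodied vestigial-winged: 1490 × 1/16 = 93.125
χ² = Σ (O − E)² / E
  gray-bodied normal-winged: (811 − 838.125)² / 838.125 = 0.8779
  gray-bodied vestigial-winged: (307 − 279.375)² / 279.375 = 2.7316
  ebony-bodied normal-winged: (274 − 279.375)² / 279.375 = 0.1034
  ebony-bodied vestigial-winged: (98 − 93.125)² / 93.125 = 0.2552
χ² = 0.8779 + 2.7316 + 0.1034 + 0.2552 = 3.9681 ≈ 3.968
Degrees of freedom = 4 − 1 = 3; critical value at α = 0.1 is 6.251.
Since 3.968 < 6.251, we fail to reject the null hypothesis — the data are consistent with the 9:3:3:1 ratio.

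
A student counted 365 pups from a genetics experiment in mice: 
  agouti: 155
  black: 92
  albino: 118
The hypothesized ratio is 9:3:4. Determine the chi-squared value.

28.283

Total ratio parts = 16. Expected numbers out of 365:
  agouti: 365 × 9/16 = 205.3125
  black: 365 × 3/16 = 68.4375
  albino: 365 × 4/16 = 91.25
χ² = Σ (O − E)² / E
  agouti: (155 − 205.3125)² / 205.3125 = 12.3292
  black: (92 − 68.4375)² / 68.4375 = 8.1124
  albino: (118 − 91.25)² / 91.25 = 7.8418
χ² = 12.3292 + 8.1124 + 7.8418 = 28.2834 ≈ 28.283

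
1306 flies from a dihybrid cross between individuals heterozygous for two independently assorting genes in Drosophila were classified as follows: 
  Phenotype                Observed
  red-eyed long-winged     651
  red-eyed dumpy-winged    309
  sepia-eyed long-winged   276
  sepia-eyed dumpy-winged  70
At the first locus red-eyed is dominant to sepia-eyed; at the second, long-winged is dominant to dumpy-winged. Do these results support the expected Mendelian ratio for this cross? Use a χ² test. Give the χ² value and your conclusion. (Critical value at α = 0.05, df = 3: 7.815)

A dihybrid F₂ with independent assortment and complete dominance at both loci gives a 9:3:3:1 phenotypic ratio.
Under the 9:3:3:1 hypothesis (Σ ratio = 16, N = 1306):
  red-eyed long-winged: 1306 × 9/16 = 734.625
  red-eyed dumpy-winged: 1306 × 3/16 = 244.875
  sepia-eyed long-winged: 1306 × 3/16 = 244.875
  sepia-eyed dumpy-winged: 1306 × 1/16 = 81.625
χ² = Σ (O − E)² / E
  red-eyed long-winged: (651 − 734.625)² / 734.625 = 9.5193
  red-eyed dumpy-winged: (309 − 244.875)² / 244.875 = 16.7923
  sepia-eyed long-winged: (276 − 244.875)² / 244.875 = 3.9562
  sepia-eyed dumpy-winged: (70 − 81.625)² / 81.625 = 1.6556
χ² = 9.5193 + 16.7923 + 3.9562 + 1.6556 = 31.9234 ≈ 31.923
Degrees of freedom = 4 − 1 = 3; critical value at α = 0.05 is 7.815.
Since 31.923 > 7.815, we reject the null hypothesis — the data do not fit the 9:3:3:1 ratio.

31.923; not consistent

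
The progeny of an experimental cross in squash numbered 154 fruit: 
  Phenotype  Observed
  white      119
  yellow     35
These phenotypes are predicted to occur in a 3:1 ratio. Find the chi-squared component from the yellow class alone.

0.318

Under the 3:1 hypothesis (Σ ratio = 4, N = 154):
  white: 154 × 3/4 = 115.5
  yellow: 154 × 1/4 = 38.5
Contribution of yellow: (35 − 38.5)² / 38.5 = 0.3182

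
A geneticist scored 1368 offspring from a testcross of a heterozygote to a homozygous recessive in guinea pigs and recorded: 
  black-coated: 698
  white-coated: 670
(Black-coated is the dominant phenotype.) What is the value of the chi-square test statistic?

A testcross of a heterozygote (Aa × aa) gives a 1:1 phenotypic ratio.
Under the 1:1 hypothesis (Σ ratio = 2, N = 1368):
  black-coated: 1368 × 1/2 = 684
  white-coated: 1368 × 1/2 = 684
χ² = Σ (O − E)² / E
  black-coated: (698 − 684)² / 684 = 0.2865
  white-coated: (670 − 684)² / 684 = 0.2865
χ² = 0.2865 + 0.2865 = 0.573

0.573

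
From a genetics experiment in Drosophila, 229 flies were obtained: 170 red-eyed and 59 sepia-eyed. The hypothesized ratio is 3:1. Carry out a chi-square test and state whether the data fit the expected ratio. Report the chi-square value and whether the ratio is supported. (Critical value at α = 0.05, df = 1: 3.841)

The 3:1 ratio has 4 parts, so with N = 229 the expected counts are:
  red-eyed: 229 × 3/4 = 171.75
  sepia-eyed: 229 × 1/4 = 57.25
χ² = Σ (O − E)² / E
  red-eyed: (170 − 171.75)² / 171.75 = 0.0178
  sepia-eyed: (59 − 57.25)² / 57.25 = 0.0535
χ² = 0.0178 + 0.0535 = 0.0713 ≈ 0.071
Degrees of freedom = 2 − 1 = 1; critical value at α = 0.05 is 3.841.
Since 0.071 < 3.841, we fail to reject the null hypothesis — the data are consistent with the 3:1 ratio.

0.071; consistent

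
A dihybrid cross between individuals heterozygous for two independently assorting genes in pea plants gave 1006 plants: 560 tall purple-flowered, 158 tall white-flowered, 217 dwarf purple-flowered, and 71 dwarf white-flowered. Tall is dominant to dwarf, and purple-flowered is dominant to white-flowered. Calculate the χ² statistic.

A dihybrid F₂ with independent assortment and complete dominance at both loci gives a 9:3:3:1 phenotypic ratio.
Total ratio parts = 16. Expected numbers out of 1006:
  tall purple-flowered: 1006 × 9/16 = 565.875
  tall white-flowered: 1006 × 3/16 = 188.625
  dwarf purple-flowered: 1006 × 3/16 = 188.625
  dwarf white-flowered: 1006 × 1/16 = 62.875
χ² = Σ (O − E)² / E
  tall purple-flowered: (560 − 565.875)² / 565.875 = 0.0610
  tall white-flowered: (158 − 188.625)² / 188.625 = 4.9722
  dwarf purple-flowered: (217 − 188.625)² / 188.625 = 4.2685
  dwarf white-flowered: (71 − 62.875)² / 62.875 = 1.0500
χ² = 0.0610 + 4.9722 + 4.2685 + 1.0500 = 10.3517 ≈ 10.352

10.352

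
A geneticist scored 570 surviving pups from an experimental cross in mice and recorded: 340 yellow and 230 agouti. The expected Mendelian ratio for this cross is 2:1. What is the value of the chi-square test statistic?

12.632

Under the 2:1 hypothesis (Σ ratio = 3, N = 570):
  yellow: 570 × 2/3 = 380
  agouti: 570 × 1/3 = 190
χ² = Σ (O − E)² / E
  yellow: (340 − 380)² / 380 = 4.2105
  agouti: (230 − 190)² / 190 = 8.4211
χ² = 4.2105 + 8.4211 = 12.6316 ≈ 12.632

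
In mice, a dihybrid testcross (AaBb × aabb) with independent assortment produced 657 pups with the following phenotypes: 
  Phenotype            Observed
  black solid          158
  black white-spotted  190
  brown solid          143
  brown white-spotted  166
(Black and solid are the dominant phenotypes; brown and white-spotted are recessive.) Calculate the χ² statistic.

7.043

A dihybrid testcross with independent assortment gives a 1:1:1:1 ratio.
Expected counts for N = 657 under a 1:1:1:1 ratio (total parts = 4):
  black solid: 657 × 1/4 = 164.25
  black white-spotted: 657 × 1/4 = 164.25
  brown solid: 657 × 1/4 = 164.25
  brown white-spotted: 657 × 1/4 = 164.25
χ² = Σ (O − E)² / E
  black solid: (158 − 164.25)² / 164.25 = 0.2378
  black white-spotted: (190 − 164.25)² / 164.25 = 4.0369
  brown solid: (143 − 164.25)² / 164.25 = 2.7492
  brown white-spotted: (166 − 164.25)² / 164.25 = 0.0186
χ² = 0.2378 + 4.0369 + 2.7492 + 0.0186 = 7.0425 ≈ 7.043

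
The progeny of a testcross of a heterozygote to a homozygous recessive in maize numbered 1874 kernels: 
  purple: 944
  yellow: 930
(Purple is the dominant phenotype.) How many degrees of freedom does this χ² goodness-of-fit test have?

1

A testcross of a heterozygote (Aa × aa) gives a 1:1 phenotypic ratio.
A goodness-of-fit test with 2 phenotype classes has df = 2 − 1 = 1.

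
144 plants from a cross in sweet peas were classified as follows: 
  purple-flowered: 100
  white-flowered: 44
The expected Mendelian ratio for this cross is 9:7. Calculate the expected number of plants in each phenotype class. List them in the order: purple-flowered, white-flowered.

81, 63

Total ratio parts = 16. Expected numbers out of 144:
  purple-flowered: 144 × 9/16 = 81
  white-flowered: 144 × 7/16 = 63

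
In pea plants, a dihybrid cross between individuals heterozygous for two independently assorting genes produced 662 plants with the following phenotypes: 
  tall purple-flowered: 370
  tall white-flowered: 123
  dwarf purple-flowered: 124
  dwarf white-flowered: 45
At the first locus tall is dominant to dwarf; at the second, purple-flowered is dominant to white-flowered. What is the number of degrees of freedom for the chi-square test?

3

A dihybrid F₂ with independent assortment and complete dominance at both loci gives a 9:3:3:1 phenotypic ratio.
A goodness-of-fit test with 4 phenotype classes has df = 4 − 1 = 3.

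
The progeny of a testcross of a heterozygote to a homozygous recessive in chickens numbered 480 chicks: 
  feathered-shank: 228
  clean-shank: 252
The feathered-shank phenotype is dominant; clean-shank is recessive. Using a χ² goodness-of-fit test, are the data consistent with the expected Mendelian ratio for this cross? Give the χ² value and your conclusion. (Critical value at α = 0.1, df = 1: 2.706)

1.200; consistent

A testcross of a heterozygote (Aa × aa) gives a 1:1 phenotypic ratio.
Total ratio parts = 2. Expected numbers out of 480:
  feathered-shank: 480 × 1/2 = 240
  clean-shank: 480 × 1/2 = 240
χ² = Σ (O − E)² / E
  feathered-shank: (228 − 240)² / 240 = 0.6000
  clean-shank: (252 − 240)² / 240 = 0.6000
χ² = 0.6000 + 0.6000 = 1.200
Degrees of freedom = 2 − 1 = 1; critical value at α = 0.1 is 2.706.
Since 1.200 < 2.706, we fail to reject the null hypothesis — the data are consistent with the 1:1 ratio.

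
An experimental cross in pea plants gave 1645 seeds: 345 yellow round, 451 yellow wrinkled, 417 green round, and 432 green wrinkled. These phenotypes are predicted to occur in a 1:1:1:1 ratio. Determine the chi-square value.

Total ratio parts = 4. Expected numbers out of 1645:
  yellow round: 1645 × 1/4 = 411.25
  yellow wrinkled: 1645 × 1/4 = 411.25
  green round: 1645 × 1/4 = 411.25
  green wrinkled: 1645 × 1/4 = 411.25
χ² = Σ (O − E)² / E
  yellow round: (345 − 411.25)² / 411.25 = 10.6725
  yellow wrinkled: (451 − 411.25)² / 411.25 = 3.8421
  green round: (417 − 411.25)² / 411.25 = 0.0804
  green wrinkled: (432 − 411.25)² / 411.25 = 1.0470
χ² = 10.6725 + 3.8421 + 0.0804 + 1.0470 = 15.642

15.642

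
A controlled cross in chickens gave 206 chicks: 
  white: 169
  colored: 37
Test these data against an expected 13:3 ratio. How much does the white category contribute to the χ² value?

0.016

Total ratio parts = 16. Expected numbers out of 206:
  white: 206 × 13/16 = 167.375
  colored: 206 × 3/16 = 38.625
Contribution of white: (169 − 167.375)² / 167.375 = 0.0158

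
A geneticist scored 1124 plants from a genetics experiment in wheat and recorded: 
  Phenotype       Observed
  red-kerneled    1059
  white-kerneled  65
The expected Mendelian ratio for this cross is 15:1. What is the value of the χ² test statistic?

Under the 15:1 hypothesis (Σ ratio = 16, N = 1124):
  red-kerneled: 1124 × 15/16 = 1053.75
  white-kerneled: 1124 × 1/16 = 70.25
χ² = Σ (O − E)² / E
  red-kerneled: (1059 − 1053.75)² / 1053.75 = 0.0262
  white-kerneled: (65 − 70.25)² / 70.25 = 0.3923
χ² = 0.0262 + 0.3923 = 0.4185 ≈ 0.419

0.419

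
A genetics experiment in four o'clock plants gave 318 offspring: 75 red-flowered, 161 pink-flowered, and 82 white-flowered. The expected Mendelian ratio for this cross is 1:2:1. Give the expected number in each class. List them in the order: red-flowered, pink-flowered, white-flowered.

79.5, 159, 79.5

Under the 1:2:1 hypothesis (Σ ratio = 4, N = 318):
  red-flowered: 318 × 1/4 = 79.5
  pink-flowered: 318 × 2/4 = 159
  white-flowered: 318 × 1/4 = 79.5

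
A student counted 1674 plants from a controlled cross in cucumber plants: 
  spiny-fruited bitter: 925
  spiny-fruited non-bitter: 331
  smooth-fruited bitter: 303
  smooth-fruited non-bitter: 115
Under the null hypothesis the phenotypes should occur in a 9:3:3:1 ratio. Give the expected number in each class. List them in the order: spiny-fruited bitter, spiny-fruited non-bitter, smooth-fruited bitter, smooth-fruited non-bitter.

941.625, 313.875, 313.875, 104.625

The 9:3:3:1 ratio has 16 parts, so with N = 1674 the expected counts are:
  spiny-fruited bitter: 1674 × 9/16 = 941.625
  spiny-fruited non-bitter: 1674 × 3/16 = 313.875
  smooth-fruited bitter: 1674 × 3/16 = 313.875
  smooth-fruited non-bitter: 1674 × 1/16 = 104.625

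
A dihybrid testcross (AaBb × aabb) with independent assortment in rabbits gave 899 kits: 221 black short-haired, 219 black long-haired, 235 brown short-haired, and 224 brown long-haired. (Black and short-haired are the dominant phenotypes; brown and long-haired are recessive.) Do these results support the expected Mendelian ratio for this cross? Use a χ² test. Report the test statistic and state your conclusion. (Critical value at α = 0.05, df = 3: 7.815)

0.680; consistent

A dihybrid testcross with independent assortment gives a 1:1:1:1 ratio.
Total ratio parts = 4. Expected numbers out of 899:
  black short-haired: 899 × 1/4 = 224.75
  black long-haired: 899 × 1/4 = 224.75
  brown short-haired: 899 × 1/4 = 224.75
  brown long-haired: 899 × 1/4 = 224.75
χ² = Σ (O − E)² / E
  black short-haired: (221 − 224.75)² / 224.75 = 0.0626
  black long-haired: (219 − 224.75)² / 224.75 = 0.1471
  brown short-haired: (235 − 224.75)² / 224.75 = 0.4675
  brown long-haired: (224 − 224.75)² / 224.75 = 0.0025
χ² = 0.0626 + 0.1471 + 0.4675 + 0.0025 = 0.6797 ≈ 0.680
Degrees of freedom = 4 − 1 = 3; critical value at α = 0.05 is 7.815.
Since 0.680 < 7.815, we fail to reject the null hypothesis — the data are consistent with the 1:1:1:1 ratio.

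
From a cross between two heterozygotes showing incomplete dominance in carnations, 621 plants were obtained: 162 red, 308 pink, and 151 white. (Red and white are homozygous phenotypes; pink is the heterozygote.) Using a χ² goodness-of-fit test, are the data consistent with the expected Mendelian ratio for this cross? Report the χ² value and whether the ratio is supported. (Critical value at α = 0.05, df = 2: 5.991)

0.430; consistent

With incomplete dominance, a heterozygote × heterozygote cross gives a 1:2:1 phenotypic ratio.
Total ratio parts = 4. Expected numbers out of 621:
  red: 621 × 1/4 = 155.25
  pink: 621 × 2/4 = 310.5
  white: 621 × 1/4 = 155.25
χ² = Σ (O − E)² / E
  red: (162 − 155.25)² / 155.25 = 0.2935
  pink: (308 − 310.5)² / 310.5 = 0.0201
  white: (151 − 155.25)² / 155.25 = 0.1163
χ² = 0.2935 + 0.0201 + 0.1163 = 0.4299 ≈ 0.430
Degrees of freedom = 3 − 1 = 2; critical value at α = 0.05 is 5.991.
Since 0.430 < 5.991, we fail to reject the null hypothesis — the data are consistent with the 1:2:1 ratio.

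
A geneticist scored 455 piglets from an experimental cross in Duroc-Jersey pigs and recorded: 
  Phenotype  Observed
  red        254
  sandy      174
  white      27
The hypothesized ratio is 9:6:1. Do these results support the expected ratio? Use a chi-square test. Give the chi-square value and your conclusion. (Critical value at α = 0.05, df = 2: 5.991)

0.154; consistent

The 9:6:1 ratio has 16 parts, so with N = 455 the expected counts are:
  red: 455 × 9/16 = 255.9375
  sandy: 455 × 6/16 = 170.625
  white: 455 × 1/16 = 28.4375
χ² = Σ (O − E)² / E
  red: (254 − 255.9375)² / 255.9375 = 0.0147
  sandy: (174 − 170.625)² / 170.625 = 0.0668
  white: (27 − 28.4375)² / 28.4375 = 0.0727
χ² = 0.0147 + 0.0668 + 0.0727 = 0.1542 ≈ 0.154
Degrees of freedom = 3 − 1 = 2; critical value at α = 0.05 is 5.991.
Since 0.154 < 5.991, we fail to reject the null hypothesis — the data are consistent with the 9:6:1 ratio.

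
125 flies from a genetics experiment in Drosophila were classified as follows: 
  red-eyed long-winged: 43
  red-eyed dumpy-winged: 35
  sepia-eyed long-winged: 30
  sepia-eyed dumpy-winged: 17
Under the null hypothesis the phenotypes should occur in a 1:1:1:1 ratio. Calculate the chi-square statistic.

11.416

Expected counts for N = 125 under a 1:1:1:1 ratio (total parts = 4):
  red-eyed long-winged: 125 × 1/4 = 31.25
  red-eyed dumpy-winged: 125 × 1/4 = 31.25
  sepia-eyed long-winged: 125 × 1/4 = 31.25
  sepia-eyed dumpy-winged: 125 × 1/4 = 31.25
χ² = Σ (O − E)² / E
  red-eyed long-winged: (43 − 31.25)² / 31.25 = 4.4180
  red-eyed dumpy-winged: (35 − 31.25)² / 31.25 = 0.4500
  sepia-eyed long-winged: (30 − 31.25)² / 31.25 = 0.0500
  sepia-eyed dumpy-winged: (17 − 31.25)² / 31.25 = 6.4980
χ² = 4.4180 + 0.4500 + 0.0500 + 6.4980 = 11.416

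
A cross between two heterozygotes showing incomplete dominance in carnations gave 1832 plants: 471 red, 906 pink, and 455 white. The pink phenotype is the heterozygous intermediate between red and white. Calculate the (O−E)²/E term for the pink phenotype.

With incomplete dominance, a heterozygote × heterozygote cross gives a 1:2:1 phenotypic ratio.
Total ratio parts = 4. Expected numbers out of 1832:
  red: 1832 × 1/4 = 458
  pink: 1832 × 2/4 = 916
  white: 1832 × 1/4 = 458
Contribution of pink: (906 − 916)² / 916 = 0.1092

0.109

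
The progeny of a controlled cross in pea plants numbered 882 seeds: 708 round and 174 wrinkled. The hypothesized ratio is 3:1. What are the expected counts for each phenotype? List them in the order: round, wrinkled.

661.5, 220.5

Expected counts for N = 882 under a 3:1 ratio (total parts = 4):
  round: 882 × 3/4 = 661.5
  wrinkled: 882 × 1/4 = 220.5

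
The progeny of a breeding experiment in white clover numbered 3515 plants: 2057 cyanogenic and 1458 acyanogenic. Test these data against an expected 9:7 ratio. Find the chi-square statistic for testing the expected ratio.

The 9:7 ratio has 16 parts, so with N = 3515 the expected counts are:
  cyanogenic: 3515 × 9/16 = 1977.1875
  acyanogenic: 3515 × 7/16 = 1537.8125
χ² = Σ (O − E)² / E
  cyanogenic: (2057 − 1977.1875)² / 1977.1875 = 3.2218
  acyanogenic: (1458 − 1537.8125)² / 1537.8125 = 4.1423
χ² = 3.2218 + 4.1423 = 7.3641 ≈ 7.364

7.364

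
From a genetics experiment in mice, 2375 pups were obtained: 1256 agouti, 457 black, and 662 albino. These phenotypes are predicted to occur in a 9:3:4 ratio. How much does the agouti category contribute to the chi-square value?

Expected counts for N = 2375 under a 9:3:4 ratio (total parts = 16):
  agouti: 2375 × 9/16 = 1335.9375
  black: 2375 × 3/16 = 445.3125
  albino: 2375 × 4/16 = 593.75
Contribution of agouti: (1256 − 1335.9375)² / 1335.9375 = 4.7832

4.783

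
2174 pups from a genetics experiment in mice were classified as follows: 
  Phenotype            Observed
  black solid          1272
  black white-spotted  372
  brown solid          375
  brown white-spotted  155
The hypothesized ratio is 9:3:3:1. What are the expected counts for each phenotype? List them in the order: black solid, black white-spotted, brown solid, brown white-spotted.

1222.875, 407.625, 407.625, 135.875

Expected counts for N = 2174 under a 9:3:3:1 ratio (total parts = 16):
  black solid: 2174 × 9/16 = 1222.875
  black white-spotted: 2174 × 3/16 = 407.625
  brown solid: 2174 × 3/16 = 407.625
  brown white-spotted: 2174 × 1/16 = 135.875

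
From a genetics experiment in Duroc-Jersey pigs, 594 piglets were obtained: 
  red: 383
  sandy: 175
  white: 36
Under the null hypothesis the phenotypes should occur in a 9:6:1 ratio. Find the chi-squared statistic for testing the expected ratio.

17.419

The 9:6:1 ratio has 16 parts, so with N = 594 the expected counts are:
  red: 594 × 9/16 = 334.125
  sandy: 594 × 6/16 = 222.75
  white: 594 × 1/16 = 37.125
χ² = Σ (O − E)² / E
  red: (383 − 334.125)² / 334.125 = 7.1493
  sandy: (175 − 222.75)² / 222.75 = 10.2360
  white: (36 − 37.125)² / 37.125 = 0.0341
χ² = 7.1493 + 10.2360 + 0.0341 = 17.4194 ≈ 17.419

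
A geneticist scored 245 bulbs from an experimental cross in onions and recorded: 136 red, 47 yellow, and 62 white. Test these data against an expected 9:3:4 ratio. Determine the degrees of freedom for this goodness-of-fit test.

2

A goodness-of-fit test with 3 phenotype classes has df = 3 − 1 = 2.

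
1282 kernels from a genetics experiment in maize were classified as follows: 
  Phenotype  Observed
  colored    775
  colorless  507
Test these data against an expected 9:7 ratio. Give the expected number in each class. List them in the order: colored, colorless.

721.125, 560.875

Expected counts for N = 1282 under a 9:7 ratio (total parts = 16):
  colored: 1282 × 9/16 = 721.125
  colorless: 1282 × 7/16 = 560.875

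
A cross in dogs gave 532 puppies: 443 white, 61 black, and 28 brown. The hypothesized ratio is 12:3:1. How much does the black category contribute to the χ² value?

15.053

Under the 12:3:1 hypothesis (Σ ratio = 16, N = 532):
  white: 532 × 12/16 = 399
  black: 532 × 3/16 = 99.75
  brown: 532 × 1/16 = 33.25
Contribution of black: (61 − 99.75)² / 99.75 = 15.0533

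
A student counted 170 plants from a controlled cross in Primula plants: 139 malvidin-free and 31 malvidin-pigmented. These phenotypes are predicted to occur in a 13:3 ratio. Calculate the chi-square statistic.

Total ratio parts = 16. Expected numbers out of 170:
  malvidin-free: 170 × 13/16 = 138.125
  malvidin-pigmented: 170 × 3/16 = 31.875
χ² = Σ (O − E)² / E
  malvidin-free: (139 − 138.125)² / 138.125 = 0.0055
  malvidin-pigmented: (31 − 31.875)² / 31.875 = 0.0240
χ² = 0.0055 + 0.0240 = 0.0295 ≈ 0.030

0.030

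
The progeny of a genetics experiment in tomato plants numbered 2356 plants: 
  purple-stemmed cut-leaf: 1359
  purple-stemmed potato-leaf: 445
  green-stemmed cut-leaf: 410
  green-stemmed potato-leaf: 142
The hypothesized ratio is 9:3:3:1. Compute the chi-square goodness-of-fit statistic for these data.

Under the 9:3:3:1 hypothesis (Σ ratio = 16, N = 2356):
  purple-stemmed cut-leaf: 2356 × 9/16 = 1325.25
  purple-stemmed potato-leaf: 2356 × 3/16 = 441.75
  green-stemmed cut-leaf: 2356 × 3/16 = 441.75
  green-stemmed potato-leaf: 2356 × 1/16 = 147.25
χ² = Σ (O − E)² / E
  purple-stemmed cut-leaf: (1359 − 1325.25)² / 1325.25 = 0.8595
  purple-stemmed potato-leaf: (445 − 441.75)² / 441.75 = 0.0239
  green-stemmed cut-leaf: (410 − 441.75)² / 441.75 = 2.2820
  green-stemmed potato-leaf: (142 − 147.25)² / 147.25 = 0.1872
χ² = 0.8595 + 0.0239 + 2.2820 + 0.1872 = 3.3526 ≈ 3.353

3.353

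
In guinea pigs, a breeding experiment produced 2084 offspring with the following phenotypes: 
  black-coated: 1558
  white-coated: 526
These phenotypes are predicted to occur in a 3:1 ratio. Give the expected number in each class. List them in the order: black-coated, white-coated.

Under the 3:1 hypothesis (Σ ratio = 4, N = 2084):
  black-coated: 2084 × 3/4 = 1563
  white-coated: 2084 × 1/4 = 521

1563, 521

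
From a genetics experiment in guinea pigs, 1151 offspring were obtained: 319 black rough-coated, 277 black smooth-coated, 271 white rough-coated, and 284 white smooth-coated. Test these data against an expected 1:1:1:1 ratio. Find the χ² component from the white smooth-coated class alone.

Under the 1:1:1:1 hypothesis (Σ ratio = 4, N = 1151):
  black rough-coated: 1151 × 1/4 = 287.75
  black smooth-coated: 1151 × 1/4 = 287.75
  white rough-coated: 1151 × 1/4 = 287.75
  white smooth-coated: 1151 × 1/4 = 287.75
Contribution of white smooth-coated: (284 − 287.75)² / 287.75 = 0.0489

0.049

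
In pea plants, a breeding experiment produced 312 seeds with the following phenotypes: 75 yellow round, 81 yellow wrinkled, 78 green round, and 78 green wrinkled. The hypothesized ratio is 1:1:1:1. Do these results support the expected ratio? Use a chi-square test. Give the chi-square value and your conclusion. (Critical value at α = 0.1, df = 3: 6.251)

0.231; consistent

Under the 1:1:1:1 hypothesis (Σ ratio = 4, N = 312):
  yellow round: 312 × 1/4 = 78
  yellow wrinkled: 312 × 1/4 = 78
  green round: 312 × 1/4 = 78
  green wrinkled: 312 × 1/4 = 78
χ² = Σ (O − E)² / E
  yellow round: (75 − 78)² / 78 = 0.1154
  yellow wrinkled: (81 − 78)² / 78 = 0.1154
  green round: (78 − 78)² / 78 = 0.0000
  green wrinkled: (78 − 78)² / 78 = 0.0000
χ² = 0.1154 + 0.1154 + 0.0000 + 0.0000 = 0.2308 ≈ 0.231
Degrees of freedom = 4 − 1 = 3; critical value at α = 0.1 is 6.251.
Since 0.231 < 6.251, we fail to reject the null hypothesis — the data are consistent with the 1:1:1:1 ratio.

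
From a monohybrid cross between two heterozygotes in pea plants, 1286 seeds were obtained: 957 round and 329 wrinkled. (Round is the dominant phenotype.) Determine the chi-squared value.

0.233

For a monohybrid cross between heterozygotes with complete dominance, the expected phenotypic ratio is 3:1.
Expected counts for N = 1286 under a 3:1 ratio (total parts = 4):
  round: 1286 × 3/4 = 964.5
  wrinkled: 1286 × 1/4 = 321.5
χ² = Σ (O − E)² / E
  round: (957 − 964.5)² / 964.5 = 0.0583
  wrinkled: (329 − 321.5)² / 321.5 = 0.1750
χ² = 0.0583 + 0.1750 = 0.2333 ≈ 0.233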